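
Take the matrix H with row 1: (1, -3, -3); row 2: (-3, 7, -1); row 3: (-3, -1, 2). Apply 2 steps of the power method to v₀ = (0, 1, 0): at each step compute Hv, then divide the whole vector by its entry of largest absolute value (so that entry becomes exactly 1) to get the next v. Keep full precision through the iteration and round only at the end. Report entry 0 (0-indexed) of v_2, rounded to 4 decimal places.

Hv0 = (-3.00000, 7.00000, -1.00000); divide by 7.00000 → v1 = (-0.42857, 1.00000, -0.14286)
Hv1 = (-3.00000, 8.42857, 0.00000); divide by 8.42857 → v2 = (-0.35593, 1.00000, 0.00000)
Requested entry of v2: -21/59 = -0.3559

-0.3559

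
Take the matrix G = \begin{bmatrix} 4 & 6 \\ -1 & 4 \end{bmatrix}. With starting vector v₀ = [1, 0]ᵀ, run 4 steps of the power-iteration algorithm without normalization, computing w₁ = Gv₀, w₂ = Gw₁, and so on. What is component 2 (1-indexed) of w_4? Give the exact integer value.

-160

w1 = Gv₀ = (4, -1)
w2 = Gw1 = (10, -8)
w3 = Gw2 = (-8, -42)
w4 = Gw3 = (-284, -160)
The requested component of w4 is -160.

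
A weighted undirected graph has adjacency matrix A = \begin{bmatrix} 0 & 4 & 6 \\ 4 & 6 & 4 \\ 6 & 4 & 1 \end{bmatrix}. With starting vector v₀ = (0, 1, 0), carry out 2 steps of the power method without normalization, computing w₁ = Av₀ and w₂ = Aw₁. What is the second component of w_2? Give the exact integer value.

w1 = Av₀ = (4, 6, 4)
w2 = Aw1 = (48, 68, 52)
The requested component of w2 is 68.

68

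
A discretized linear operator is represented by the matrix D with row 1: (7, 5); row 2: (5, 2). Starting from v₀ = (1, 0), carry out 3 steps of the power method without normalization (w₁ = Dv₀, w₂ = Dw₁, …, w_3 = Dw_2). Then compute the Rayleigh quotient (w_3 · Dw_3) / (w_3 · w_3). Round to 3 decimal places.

10.090

w1 = Dv₀ = (7, 5)
w2 = Dw1 = (74, 45)
w3 = Dw2 = (743, 460)
Dw3 = (7501, 4635)
w3·Dw3 = 743·7501 + 460·4635 = 7705343; w3·w3 = 743·743 + 460·460 = 763649
λ ≈ 7705343/763649 = 10.090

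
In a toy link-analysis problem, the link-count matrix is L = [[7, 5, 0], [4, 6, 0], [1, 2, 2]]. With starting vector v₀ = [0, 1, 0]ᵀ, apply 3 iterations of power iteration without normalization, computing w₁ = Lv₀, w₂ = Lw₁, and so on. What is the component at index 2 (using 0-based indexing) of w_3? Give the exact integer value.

w1 = Lv₀ = (7·0 + 5·1 + 0·0; 4·0 + 6·1 + 0·0; 1·0 + 2·1 + 2·0) = (5, 6, 2)
w2 = Lw1 = (7·5 + 5·6 + 0·2; 4·5 + 6·6 + 0·2; 1·5 + 2·6 + 2·2) = (65, 56, 21)
w3 = Lw2 = (735, 596, 219)
The requested component of w3 is 219.

219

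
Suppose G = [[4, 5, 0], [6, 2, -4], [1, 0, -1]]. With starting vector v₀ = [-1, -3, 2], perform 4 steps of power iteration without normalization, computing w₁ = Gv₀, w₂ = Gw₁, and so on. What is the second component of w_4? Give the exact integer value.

-10396

w1 = Gv₀ = (4·(-1) + 5·(-3) + 0·2; 6·(-1) + 2·(-3) + (-4)·2; 1·(-1) + 0·(-3) + (-1)·2) = (-19, -20, -3)
w2 = Gw1 = (4·(-19) + 5·(-20) + 0·(-3); 6·(-19) + 2·(-20) + (-4)·(-3); 1·(-19) + 0·(-20) + (-1)·(-3)) = (-176, -142, -16)
w3 = Gw2 = (-1414, -1276, -160)
w4 = Gw3 = (-12036, -10396, -1254)
The requested component of w4 is -10396.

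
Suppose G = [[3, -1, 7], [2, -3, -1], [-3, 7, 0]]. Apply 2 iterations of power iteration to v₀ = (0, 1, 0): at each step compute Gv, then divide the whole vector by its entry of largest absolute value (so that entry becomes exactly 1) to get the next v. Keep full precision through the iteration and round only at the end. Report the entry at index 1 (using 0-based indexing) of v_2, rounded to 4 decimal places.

0.0000

Gv0 = (-1.00000, -3.00000, 7.00000); divide by 7.00000 → v1 = (-0.14286, -0.42857, 1.00000)
Gv1 = (7.00000, 0.00000, -2.57143); divide by 7.00000 → v2 = (1.00000, 0.00000, -0.36735)
Requested entry of v2: 0/49 = 0.0000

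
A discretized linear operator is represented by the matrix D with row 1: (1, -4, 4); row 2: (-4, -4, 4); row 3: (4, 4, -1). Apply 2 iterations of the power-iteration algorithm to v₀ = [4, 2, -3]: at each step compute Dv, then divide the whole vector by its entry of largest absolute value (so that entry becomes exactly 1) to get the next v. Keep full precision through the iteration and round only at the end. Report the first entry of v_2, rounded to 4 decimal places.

Dv0 = (-16.00000, -36.00000, 27.00000); divide by -36.00000 → v1 = (0.44444, 1.00000, -0.75000)
Dv1 = (-6.55556, -8.77778, 6.52778); divide by -8.77778 → v2 = (0.74684, 1.00000, -0.74367)
Requested entry of v2: 236/316 = 0.7468

0.7468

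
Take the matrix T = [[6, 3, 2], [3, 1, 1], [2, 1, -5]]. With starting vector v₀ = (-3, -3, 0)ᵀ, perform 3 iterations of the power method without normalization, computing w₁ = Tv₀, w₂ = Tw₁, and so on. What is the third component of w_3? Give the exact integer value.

w1 = Tv₀ = (6·(-3) + 3·(-3) + 2·0; 3·(-3) + 1·(-3) + 1·0; 2·(-3) + 1·(-3) + (-5)·0) = (-27, -12, -9)
w2 = Tw1 = (6·(-27) + 3·(-12) + 2·(-9); 3·(-27) + 1·(-12) + 1·(-9); 2·(-27) + 1·(-12) + (-5)·(-9)) = (-216, -102, -21)
w3 = Tw2 = (-1644, -771, -429)
The requested component of w3 is -429.

-429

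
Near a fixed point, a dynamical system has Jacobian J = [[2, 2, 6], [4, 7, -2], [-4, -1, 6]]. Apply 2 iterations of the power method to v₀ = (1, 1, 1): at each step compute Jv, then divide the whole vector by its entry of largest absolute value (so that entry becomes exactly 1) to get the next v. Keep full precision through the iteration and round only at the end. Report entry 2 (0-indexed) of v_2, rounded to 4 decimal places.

-0.4257

Jv0 = (10.00000, 9.00000, 1.00000); divide by 10.00000 → v1 = (1.00000, 0.90000, 0.10000)
Jv1 = (4.40000, 10.10000, -4.30000); divide by 10.10000 → v2 = (0.43564, 1.00000, -0.42574)
Requested entry of v2: -43/101 = -0.4257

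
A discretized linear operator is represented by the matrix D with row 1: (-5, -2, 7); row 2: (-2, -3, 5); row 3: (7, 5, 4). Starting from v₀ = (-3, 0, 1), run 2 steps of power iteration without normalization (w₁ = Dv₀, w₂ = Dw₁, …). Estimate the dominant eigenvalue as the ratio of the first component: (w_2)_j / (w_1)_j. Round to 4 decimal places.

-11.4091

w1 = Dv₀ = ((-5)·(-3) + (-2)·0 + 7·1; (-2)·(-3) + (-3)·0 + 5·1; 7·(-3) + 5·0 + 4·1) = (22, 11, -17)
w2 = Dw1 = ((-5)·22 + (-2)·11 + 7·(-17); (-2)·22 + (-3)·11 + 5·(-17); 7·22 + 5·11 + 4·(-17)) = (-251, -162, 141)
Ratio at component: -251 / 22 = -11.4091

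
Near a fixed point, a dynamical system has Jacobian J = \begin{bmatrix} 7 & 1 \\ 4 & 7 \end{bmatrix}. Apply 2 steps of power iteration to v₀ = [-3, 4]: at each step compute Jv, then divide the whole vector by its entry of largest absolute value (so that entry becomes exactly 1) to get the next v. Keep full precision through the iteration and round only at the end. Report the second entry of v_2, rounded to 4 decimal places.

Jv0 = (-17.00000, 16.00000); divide by -17.00000 → v1 = (1.00000, -0.94118)
Jv1 = (6.05882, -2.58824); divide by 6.05882 → v2 = (1.00000, -0.42718)
Requested entry of v2: 44/-103 = -0.4272

-0.4272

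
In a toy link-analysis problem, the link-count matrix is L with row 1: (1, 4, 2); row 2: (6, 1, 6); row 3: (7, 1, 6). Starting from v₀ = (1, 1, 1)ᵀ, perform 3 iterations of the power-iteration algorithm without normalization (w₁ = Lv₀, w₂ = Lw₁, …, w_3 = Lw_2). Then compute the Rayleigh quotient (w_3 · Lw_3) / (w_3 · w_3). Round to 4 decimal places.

λ ≈ 10.9926

w1 = Lv₀ = (1·1 + 4·1 + 2·1; 6·1 + 1·1 + 6·1; 7·1 + 1·1 + 6·1) = (7, 13, 14)
w2 = Lw1 = (1·7 + 4·13 + 2·14; 6·7 + 1·13 + 6·14; 7·7 + 1·13 + 6·14) = (87, 139, 146)
w3 = Lw2 = (935, 1537, 1624)
Lw3 = (10331, 16891, 17826)
w3·Lw3 = 935·10331 + 1537·16891 + 1624·17826 = 64570376; w3·w3 = 935·935 + 1537·1537 + 1624·1624 = 5873970
λ ≈ 64570376/5873970 = 10.9926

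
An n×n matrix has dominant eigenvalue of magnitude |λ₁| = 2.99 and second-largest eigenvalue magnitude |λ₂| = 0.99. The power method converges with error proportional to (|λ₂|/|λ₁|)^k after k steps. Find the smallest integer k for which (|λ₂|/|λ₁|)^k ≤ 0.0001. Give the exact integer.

|λ₂/λ₁| = 0.99/2.99 = 0.33110
Need k ≥ ln(0.0001) / ln(0.33110) = -9.2103 / -1.1053 ≈ 8.333
Smallest integer k satisfying the bound: 9

9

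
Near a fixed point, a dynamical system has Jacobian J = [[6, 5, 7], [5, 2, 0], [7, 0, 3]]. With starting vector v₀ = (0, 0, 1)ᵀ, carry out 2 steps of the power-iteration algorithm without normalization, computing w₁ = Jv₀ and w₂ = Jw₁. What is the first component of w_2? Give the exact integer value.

w1 = Jv₀ = (7, 0, 3)
w2 = Jw1 = (63, 35, 58)
The requested component of w2 is 63.

63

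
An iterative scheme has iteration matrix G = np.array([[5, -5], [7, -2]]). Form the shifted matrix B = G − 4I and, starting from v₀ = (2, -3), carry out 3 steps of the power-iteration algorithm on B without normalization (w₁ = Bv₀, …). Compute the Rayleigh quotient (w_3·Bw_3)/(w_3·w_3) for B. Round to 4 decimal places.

μ ≈ -5.7406

B = G − 4I has rows (1, -5); (7, -6)
w1 = Bv₀ = (1·2 + (-5)·(-3); 7·2 + (-6)·(-3)) = (17, 32)
w2 = Bw1 = (1·17 + (-5)·32; 7·17 + (-6)·32) = (-143, -73)
w3 = Bw2 = (222, -563)
Bw3 = (3037, 4932)
w3·Bw3 = -2102502; w3·w3 = 366253; μ ≈ -2102502/366253 = -5.7406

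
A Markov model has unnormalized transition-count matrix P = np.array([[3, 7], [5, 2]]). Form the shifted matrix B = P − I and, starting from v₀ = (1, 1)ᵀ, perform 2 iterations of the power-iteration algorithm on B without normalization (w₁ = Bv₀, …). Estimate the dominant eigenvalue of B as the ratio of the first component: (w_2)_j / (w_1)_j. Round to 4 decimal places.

6.6667

B = P − I has rows (2, 7); (5, 1)
w1 = Bv₀ = (2·1 + 7·1; 5·1 + 1·1) = (9, 6)
w2 = Bw1 = (2·9 + 7·6; 5·9 + 1·6) = (60, 51)
Ratio: 60/9 = 6.6667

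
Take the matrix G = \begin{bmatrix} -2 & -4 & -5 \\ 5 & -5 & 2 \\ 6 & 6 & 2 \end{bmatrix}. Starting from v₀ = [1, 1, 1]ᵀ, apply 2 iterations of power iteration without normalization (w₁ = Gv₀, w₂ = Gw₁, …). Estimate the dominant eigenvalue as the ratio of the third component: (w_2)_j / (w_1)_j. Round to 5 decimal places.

λ ≈ -1.85714

w1 = Gv₀ = (-11, 2, 14)
w2 = Gw1 = (-56, -37, -26)
Ratio at component: -26 / 14 = -1.85714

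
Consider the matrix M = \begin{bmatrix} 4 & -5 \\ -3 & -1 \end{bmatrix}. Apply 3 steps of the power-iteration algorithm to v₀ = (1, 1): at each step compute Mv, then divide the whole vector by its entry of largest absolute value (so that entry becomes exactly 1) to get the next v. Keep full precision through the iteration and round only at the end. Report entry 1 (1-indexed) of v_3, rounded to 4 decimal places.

-0.5273

Mv0 = (-1.00000, -4.00000); divide by -4.00000 → v1 = (0.25000, 1.00000)
Mv1 = (-4.00000, -1.75000); divide by -4.00000 → v2 = (1.00000, 0.43750)
Mv2 = (1.81250, -3.43750); divide by -3.43750 → v3 = (-0.52727, 1.00000)
Requested entry of v3: 29/-55 = -0.5273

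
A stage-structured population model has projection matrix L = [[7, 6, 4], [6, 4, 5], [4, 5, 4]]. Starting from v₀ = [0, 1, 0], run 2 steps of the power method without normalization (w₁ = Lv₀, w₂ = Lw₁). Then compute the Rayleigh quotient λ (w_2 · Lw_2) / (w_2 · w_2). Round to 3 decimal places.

15.191

w1 = Lv₀ = (6, 4, 5)
w2 = Lw1 = (86, 77, 64)
Lw2 = (1320, 1144, 985)
w2·Lw2 = 86·1320 + 77·1144 + 64·985 = 264648; w2·w2 = 86·86 + 77·77 + 64·64 = 17421
λ ≈ 264648/17421 = 15.191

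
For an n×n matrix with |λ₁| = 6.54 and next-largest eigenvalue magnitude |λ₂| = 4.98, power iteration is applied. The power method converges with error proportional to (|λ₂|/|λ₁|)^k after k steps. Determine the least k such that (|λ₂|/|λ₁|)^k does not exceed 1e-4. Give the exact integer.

34

|λ₂/λ₁| = 4.98/6.54 = 0.76147
Need k ≥ ln(1e-4) / ln(0.76147) = -9.2103 / -0.2725 ≈ 33.799
Smallest integer k satisfying the bound: 34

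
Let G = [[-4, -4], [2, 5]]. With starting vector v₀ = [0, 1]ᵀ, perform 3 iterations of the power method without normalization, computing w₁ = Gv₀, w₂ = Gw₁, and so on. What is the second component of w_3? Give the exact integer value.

77

w1 = Gv₀ = ((-4)·0 + (-4)·1; 2·0 + 5·1) = (-4, 5)
w2 = Gw1 = ((-4)·(-4) + (-4)·5; 2·(-4) + 5·5) = (-4, 17)
w3 = Gw2 = (-52, 77)
The requested component of w3 is 77.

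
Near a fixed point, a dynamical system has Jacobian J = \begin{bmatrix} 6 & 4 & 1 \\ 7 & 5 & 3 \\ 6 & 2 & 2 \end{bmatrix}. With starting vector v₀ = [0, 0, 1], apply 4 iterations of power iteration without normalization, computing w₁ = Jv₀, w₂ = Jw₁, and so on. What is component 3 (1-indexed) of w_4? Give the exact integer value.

2560

w1 = Jv₀ = (1, 3, 2)
w2 = Jw1 = (20, 28, 16)
w3 = Jw2 = (248, 328, 208)
w4 = Jw3 = (3008, 4000, 2560)
The requested component of w4 is 2560.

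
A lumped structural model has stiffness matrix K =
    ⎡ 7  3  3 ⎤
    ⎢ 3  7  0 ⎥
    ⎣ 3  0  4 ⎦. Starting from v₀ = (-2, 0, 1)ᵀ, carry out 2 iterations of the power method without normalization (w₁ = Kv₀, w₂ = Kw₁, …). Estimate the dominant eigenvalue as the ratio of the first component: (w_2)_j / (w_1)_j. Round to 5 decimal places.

9.18182

w1 = Kv₀ = (-11, -6, -2)
w2 = Kw1 = (-101, -75, -41)
Ratio at component: -101 / -11 = 9.18182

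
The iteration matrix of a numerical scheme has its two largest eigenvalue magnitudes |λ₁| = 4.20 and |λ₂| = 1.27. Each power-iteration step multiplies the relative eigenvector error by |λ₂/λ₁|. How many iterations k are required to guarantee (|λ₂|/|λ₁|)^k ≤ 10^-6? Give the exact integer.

|λ₂/λ₁| = 1.27/4.20 = 0.30238
Need k ≥ ln(10^-6) / ln(0.30238) = -13.8155 / -1.1961 ≈ 11.551
Smallest integer k satisfying the bound: 12

12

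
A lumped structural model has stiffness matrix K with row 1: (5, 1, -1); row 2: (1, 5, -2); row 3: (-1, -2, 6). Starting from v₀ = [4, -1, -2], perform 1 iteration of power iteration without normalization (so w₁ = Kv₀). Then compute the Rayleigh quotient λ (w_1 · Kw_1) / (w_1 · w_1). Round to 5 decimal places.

λ ≈ 6.66873

w1 = Kv₀ = (5·4 + 1·(-1) + (-1)·(-2); 1·4 + 5·(-1) + (-2)·(-2); (-1)·4 + (-2)·(-1) + 6·(-2)) = (21, 3, -14)
Kw1 = (122, 64, -111)
w1·Kw1 = 21·122 + 3·64 + (-14)·(-111) = 4308; w1·w1 = 21·21 + 3·3 + (-14)·(-14) = 646
λ ≈ 4308/646 = 6.66873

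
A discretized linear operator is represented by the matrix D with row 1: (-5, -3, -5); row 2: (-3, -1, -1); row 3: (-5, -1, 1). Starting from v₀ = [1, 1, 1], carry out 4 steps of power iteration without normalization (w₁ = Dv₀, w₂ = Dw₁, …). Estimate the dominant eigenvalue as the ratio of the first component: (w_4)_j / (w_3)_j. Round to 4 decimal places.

λ ≈ -8.8435

w1 = Dv₀ = (-13, -5, -5)
w2 = Dw1 = (105, 49, 65)
w3 = Dw2 = (-997, -429, -509)
w4 = Dw3 = (8817, 3929, 4905)
Ratio at component: 8817 / -997 = -8.8435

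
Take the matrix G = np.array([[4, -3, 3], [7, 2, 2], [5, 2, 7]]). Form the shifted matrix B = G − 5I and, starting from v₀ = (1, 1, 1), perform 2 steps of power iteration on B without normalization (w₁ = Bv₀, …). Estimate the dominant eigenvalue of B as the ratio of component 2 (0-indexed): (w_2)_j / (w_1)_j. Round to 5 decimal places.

B = G − 5I has rows (-1, -3, 3); (7, -3, 2); (5, 2, 2)
w1 = Bv₀ = (-1, 6, 9)
w2 = Bw1 = (10, -7, 25)
Ratio: 25/9 = 2.77778

2.77778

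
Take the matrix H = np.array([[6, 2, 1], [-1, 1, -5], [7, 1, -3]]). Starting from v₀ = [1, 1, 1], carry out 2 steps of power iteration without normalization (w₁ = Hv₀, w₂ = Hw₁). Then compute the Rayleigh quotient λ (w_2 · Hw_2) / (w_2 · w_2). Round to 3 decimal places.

5.551

w1 = Hv₀ = (9, -5, 5)
w2 = Hw1 = (49, -39, 43)
Hw2 = (259, -303, 175)
w2·Hw2 = 49·259 + (-39)·(-303) + 43·175 = 32033; w2·w2 = 49·49 + (-39)·(-39) + 43·43 = 5771
λ ≈ 32033/5771 = 5.551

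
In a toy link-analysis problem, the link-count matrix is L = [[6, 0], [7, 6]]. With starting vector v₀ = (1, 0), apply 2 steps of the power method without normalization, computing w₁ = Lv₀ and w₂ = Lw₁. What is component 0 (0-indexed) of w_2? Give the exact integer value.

36

w1 = Lv₀ = (6·1 + 0·0; 7·1 + 6·0) = (6, 7)
w2 = Lw1 = (6·6 + 0·7; 7·6 + 6·7) = (36, 84)
The requested component of w2 is 36.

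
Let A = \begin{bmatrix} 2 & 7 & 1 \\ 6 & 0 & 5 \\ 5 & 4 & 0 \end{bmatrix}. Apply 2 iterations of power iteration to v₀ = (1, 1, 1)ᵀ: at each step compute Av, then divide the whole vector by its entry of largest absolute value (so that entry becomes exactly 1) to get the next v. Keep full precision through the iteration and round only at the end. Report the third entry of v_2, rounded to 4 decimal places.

Av0 = (10.00000, 11.00000, 9.00000); divide by 11.00000 → v1 = (0.90909, 1.00000, 0.81818)
Av1 = (9.63636, 9.54545, 8.54545); divide by 9.63636 → v2 = (1.00000, 0.99057, 0.88679)
Requested entry of v2: 94/106 = 0.8868

0.8868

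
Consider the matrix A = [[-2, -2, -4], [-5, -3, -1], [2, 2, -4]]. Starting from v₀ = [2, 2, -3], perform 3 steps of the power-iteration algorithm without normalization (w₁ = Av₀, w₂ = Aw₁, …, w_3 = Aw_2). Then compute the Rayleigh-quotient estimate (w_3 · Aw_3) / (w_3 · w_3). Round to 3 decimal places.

w1 = Av₀ = ((-2)·2 + (-2)·2 + (-4)·(-3); (-5)·2 + (-3)·2 + (-1)·(-3); 2·2 + 2·2 + (-4)·(-3)) = (4, -13, 20)
w2 = Aw1 = ((-2)·4 + (-2)·(-13) + (-4)·20; (-5)·4 + (-3)·(-13) + (-1)·20; 2·4 + 2·(-13) + (-4)·20) = (-62, -1, -98)
w3 = Aw2 = (518, 411, 266)
Aw3 = (-2922, -4089, 794)
w3·Aw3 = 518·(-2922) + 411·(-4089) + 266·794 = -2982971; w3·w3 = 518·518 + 411·411 + 266·266 = 508001
λ ≈ -2982971/508001 = -5.872

-5.872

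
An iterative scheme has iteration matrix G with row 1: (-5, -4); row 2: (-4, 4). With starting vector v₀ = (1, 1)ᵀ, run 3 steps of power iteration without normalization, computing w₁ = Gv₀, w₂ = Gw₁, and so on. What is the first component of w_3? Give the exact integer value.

w1 = Gv₀ = ((-5)·1 + (-4)·1; (-4)·1 + 4·1) = (-9, 0)
w2 = Gw1 = ((-5)·(-9) + (-4)·0; (-4)·(-9) + 4·0) = (45, 36)
w3 = Gw2 = (-369, -36)
The requested component of w3 is -369.

-369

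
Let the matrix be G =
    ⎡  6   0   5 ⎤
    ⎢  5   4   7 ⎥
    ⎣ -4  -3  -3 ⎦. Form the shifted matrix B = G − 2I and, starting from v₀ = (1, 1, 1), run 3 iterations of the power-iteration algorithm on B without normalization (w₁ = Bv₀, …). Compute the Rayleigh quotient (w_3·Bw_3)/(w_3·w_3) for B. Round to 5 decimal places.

B = G − 2I has rows (4, 0, 5); (5, 2, 7); (-4, -3, -5)
w1 = Bv₀ = (4·1 + 0·1 + 5·1; 5·1 + 2·1 + 7·1; (-4)·1 + (-3)·1 + (-5)·1) = (9, 14, -12)
w2 = Bw1 = (4·9 + 0·14 + 5·(-12); 5·9 + 2·14 + 7·(-12); (-4)·9 + (-3)·14 + (-5)·(-12)) = (-24, -11, -18)
w3 = Bw2 = (-186, -268, 219)
Bw3 = (351, 67, 453)
w3·Bw3 = 15965; w3·w3 = 154381; μ ≈ 15965/154381 = 0.10341

μ ≈ 0.10341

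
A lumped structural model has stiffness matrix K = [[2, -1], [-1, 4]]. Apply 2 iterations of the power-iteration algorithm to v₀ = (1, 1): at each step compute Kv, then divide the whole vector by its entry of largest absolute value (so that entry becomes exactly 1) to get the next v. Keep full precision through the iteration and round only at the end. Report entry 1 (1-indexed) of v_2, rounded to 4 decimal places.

Kv0 = (1.00000, 3.00000); divide by 3.00000 → v1 = (0.33333, 1.00000)
Kv1 = (-0.33333, 3.66667); divide by 3.66667 → v2 = (-0.09091, 1.00000)
Requested entry of v2: -1/11 = -0.0909

-0.0909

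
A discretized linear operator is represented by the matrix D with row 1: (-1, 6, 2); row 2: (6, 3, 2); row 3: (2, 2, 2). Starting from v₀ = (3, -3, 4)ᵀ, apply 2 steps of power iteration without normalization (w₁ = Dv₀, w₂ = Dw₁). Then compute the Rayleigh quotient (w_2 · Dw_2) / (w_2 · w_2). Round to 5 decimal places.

w1 = Dv₀ = (-13, 17, 8)
w2 = Dw1 = (131, -11, 24)
Dw2 = (-149, 801, 288)
w2·Dw2 = 131·(-149) + (-11)·801 + 24·288 = -21418; w2·w2 = 131·131 + (-11)·(-11) + 24·24 = 17858
λ ≈ -21418/17858 = -1.19935

-1.19935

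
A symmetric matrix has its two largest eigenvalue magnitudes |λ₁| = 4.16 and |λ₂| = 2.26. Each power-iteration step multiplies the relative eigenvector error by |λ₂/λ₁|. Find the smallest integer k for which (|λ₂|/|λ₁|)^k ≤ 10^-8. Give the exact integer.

31

|λ₂/λ₁| = 2.26/4.16 = 0.54327
Need k ≥ ln(10^-8) / ln(0.54327) = -18.4207 / -0.6102 ≈ 30.190
Smallest integer k satisfying the bound: 31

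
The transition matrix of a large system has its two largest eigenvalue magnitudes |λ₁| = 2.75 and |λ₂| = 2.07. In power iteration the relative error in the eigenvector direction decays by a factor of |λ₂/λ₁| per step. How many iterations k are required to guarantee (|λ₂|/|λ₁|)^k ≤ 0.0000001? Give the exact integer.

57

|λ₂/λ₁| = 2.07/2.75 = 0.75273
Need k ≥ ln(0.0000001) / ln(0.75273) = -16.1181 / -0.2841 ≈ 56.743
Smallest integer k satisfying the bound: 57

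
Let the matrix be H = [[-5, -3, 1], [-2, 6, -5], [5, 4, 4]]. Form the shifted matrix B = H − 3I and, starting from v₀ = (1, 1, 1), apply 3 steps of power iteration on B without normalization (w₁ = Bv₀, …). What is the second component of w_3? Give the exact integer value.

B = H − 3I has rows (-8, -3, 1); (-2, 3, -5); (5, 4, 1)
w1 = Bv₀ = (-10, -4, 10)
w2 = Bw1 = (102, -42, -56)
w3 = Bw2 = (-746, -50, 286)
Requested component of w3: -50

-50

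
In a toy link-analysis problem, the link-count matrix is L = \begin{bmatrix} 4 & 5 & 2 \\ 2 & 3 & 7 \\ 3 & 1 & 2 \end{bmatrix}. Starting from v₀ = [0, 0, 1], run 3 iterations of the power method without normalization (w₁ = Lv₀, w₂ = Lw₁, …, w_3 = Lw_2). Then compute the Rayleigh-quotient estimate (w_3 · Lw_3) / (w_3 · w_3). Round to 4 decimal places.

w1 = Lv₀ = (4·0 + 5·0 + 2·1; 2·0 + 3·0 + 7·1; 3·0 + 1·0 + 2·1) = (2, 7, 2)
w2 = Lw1 = (4·2 + 5·7 + 2·2; 2·2 + 3·7 + 7·2; 3·2 + 1·7 + 2·2) = (47, 39, 17)
w3 = Lw2 = (417, 330, 214)
Lw3 = (3746, 3322, 2009)
w3·Lw3 = 417·3746 + 330·3322 + 214·2009 = 3088268; w3·w3 = 417·417 + 330·330 + 214·214 = 328585
λ ≈ 3088268/328585 = 9.3987

λ ≈ 9.3987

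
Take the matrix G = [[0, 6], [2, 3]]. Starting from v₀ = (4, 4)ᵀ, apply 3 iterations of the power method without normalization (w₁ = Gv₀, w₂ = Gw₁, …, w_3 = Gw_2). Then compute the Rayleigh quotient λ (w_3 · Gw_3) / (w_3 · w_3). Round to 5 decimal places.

w1 = Gv₀ = (24, 20)
w2 = Gw1 = (120, 108)
w3 = Gw2 = (648, 564)
Gw3 = (3384, 2988)
w3·Gw3 = 648·3384 + 564·2988 = 3878064; w3·w3 = 648·648 + 564·564 = 738000
λ ≈ 3878064/738000 = 5.25483

λ ≈ 5.25483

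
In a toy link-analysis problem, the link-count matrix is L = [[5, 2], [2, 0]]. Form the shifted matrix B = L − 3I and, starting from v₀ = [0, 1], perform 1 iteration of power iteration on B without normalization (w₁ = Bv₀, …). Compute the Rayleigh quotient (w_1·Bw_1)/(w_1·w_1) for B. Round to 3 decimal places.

B = L − 3I has rows (2, 2); (2, -3)
w1 = Bv₀ = (2, -3)
Bw1 = (-2, 13)
w1·Bw1 = -43; w1·w1 = 13; μ ≈ -43/13 = -3.308

-3.308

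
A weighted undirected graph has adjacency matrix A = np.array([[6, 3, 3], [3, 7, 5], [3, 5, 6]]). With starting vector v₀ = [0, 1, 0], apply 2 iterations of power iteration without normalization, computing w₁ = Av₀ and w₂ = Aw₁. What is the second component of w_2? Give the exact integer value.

w1 = Av₀ = (6·0 + 3·1 + 3·0; 3·0 + 7·1 + 5·0; 3·0 + 5·1 + 6·0) = (3, 7, 5)
w2 = Aw1 = (6·3 + 3·7 + 3·5; 3·3 + 7·7 + 5·5; 3·3 + 5·7 + 6·5) = (54, 83, 74)
The requested component of w2 is 83.

83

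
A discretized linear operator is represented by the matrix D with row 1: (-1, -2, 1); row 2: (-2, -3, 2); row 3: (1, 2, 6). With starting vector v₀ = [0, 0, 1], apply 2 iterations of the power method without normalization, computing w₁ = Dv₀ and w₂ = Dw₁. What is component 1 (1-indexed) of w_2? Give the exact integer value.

1

w1 = Dv₀ = ((-1)·0 + (-2)·0 + 1·1; (-2)·0 + (-3)·0 + 2·1; 1·0 + 2·0 + 6·1) = (1, 2, 6)
w2 = Dw1 = ((-1)·1 + (-2)·2 + 1·6; (-2)·1 + (-3)·2 + 2·6; 1·1 + 2·2 + 6·6) = (1, 4, 41)
The requested component of w2 is 1.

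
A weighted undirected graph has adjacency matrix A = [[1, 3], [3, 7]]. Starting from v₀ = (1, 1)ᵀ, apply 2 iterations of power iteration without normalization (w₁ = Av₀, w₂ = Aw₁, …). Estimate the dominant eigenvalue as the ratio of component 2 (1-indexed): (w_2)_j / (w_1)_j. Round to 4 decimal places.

w1 = Av₀ = (4, 10)
w2 = Aw1 = (34, 82)
Ratio at component: 82 / 10 = 8.2000

8.2000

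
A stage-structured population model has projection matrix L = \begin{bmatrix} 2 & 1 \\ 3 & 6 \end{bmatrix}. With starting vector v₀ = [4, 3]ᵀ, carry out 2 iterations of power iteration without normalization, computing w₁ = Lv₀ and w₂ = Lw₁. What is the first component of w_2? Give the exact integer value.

52

w1 = Lv₀ = (11, 30)
w2 = Lw1 = (52, 213)
The requested component of w2 is 52.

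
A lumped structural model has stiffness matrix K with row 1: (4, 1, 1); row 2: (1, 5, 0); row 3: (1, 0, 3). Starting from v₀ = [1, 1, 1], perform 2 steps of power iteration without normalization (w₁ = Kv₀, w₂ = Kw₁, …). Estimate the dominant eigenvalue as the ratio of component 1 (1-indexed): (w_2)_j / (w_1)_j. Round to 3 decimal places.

5.667

w1 = Kv₀ = (4·1 + 1·1 + 1·1; 1·1 + 5·1 + 0·1; 1·1 + 0·1 + 3·1) = (6, 6, 4)
w2 = Kw1 = (4·6 + 1·6 + 1·4; 1·6 + 5·6 + 0·4; 1·6 + 0·6 + 3·4) = (34, 36, 18)
Ratio at component: 34 / 6 = 5.667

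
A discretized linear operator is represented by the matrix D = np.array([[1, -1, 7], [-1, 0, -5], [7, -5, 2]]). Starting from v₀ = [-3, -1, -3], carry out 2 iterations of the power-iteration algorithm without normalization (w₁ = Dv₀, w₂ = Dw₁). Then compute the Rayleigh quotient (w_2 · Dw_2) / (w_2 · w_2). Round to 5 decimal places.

w1 = Dv₀ = (1·(-3) + (-1)·(-1) + 7·(-3); (-1)·(-3) + 0·(-1) + (-5)·(-3); 7·(-3) + (-5)·(-1) + 2·(-3)) = (-23, 18, -22)
w2 = Dw1 = (1·(-23) + (-1)·18 + 7·(-22); (-1)·(-23) + 0·18 + (-5)·(-22); 7·(-23) + (-5)·18 + 2·(-22)) = (-195, 133, -295)
Dw2 = (-2393, 1670, -2620)
w2·Dw2 = (-195)·(-2393) + 133·1670 + (-295)·(-2620) = 1461645; w2·w2 = (-195)·(-195) + 133·133 + (-295)·(-295) = 142739
λ ≈ 1461645/142739 = 10.23998

λ ≈ 10.23998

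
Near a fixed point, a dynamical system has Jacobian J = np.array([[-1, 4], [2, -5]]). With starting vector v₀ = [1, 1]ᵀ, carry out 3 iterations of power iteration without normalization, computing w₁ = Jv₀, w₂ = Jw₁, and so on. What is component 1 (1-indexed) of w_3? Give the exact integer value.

w1 = Jv₀ = (3, -3)
w2 = Jw1 = (-15, 21)
w3 = Jw2 = (99, -135)
The requested component of w3 is 99.

99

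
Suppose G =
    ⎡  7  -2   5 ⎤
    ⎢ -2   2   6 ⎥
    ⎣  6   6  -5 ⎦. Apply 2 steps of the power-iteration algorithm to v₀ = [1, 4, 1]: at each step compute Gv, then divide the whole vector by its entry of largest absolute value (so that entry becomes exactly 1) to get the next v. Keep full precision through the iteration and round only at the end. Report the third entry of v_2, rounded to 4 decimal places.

-0.1747

Gv0 = (4.00000, 12.00000, 25.00000); divide by 25.00000 → v1 = (0.16000, 0.48000, 1.00000)
Gv1 = (5.16000, 6.64000, -1.16000); divide by 6.64000 → v2 = (0.77711, 1.00000, -0.17470)
Requested entry of v2: -29/166 = -0.1747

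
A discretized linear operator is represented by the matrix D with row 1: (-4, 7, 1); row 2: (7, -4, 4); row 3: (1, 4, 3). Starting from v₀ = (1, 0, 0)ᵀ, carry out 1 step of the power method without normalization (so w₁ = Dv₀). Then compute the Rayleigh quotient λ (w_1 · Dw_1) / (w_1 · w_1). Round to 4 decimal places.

w1 = Dv₀ = (-4, 7, 1)
Dw1 = (66, -52, 27)
w1·Dw1 = (-4)·66 + 7·(-52) + 1·27 = -601; w1·w1 = (-4)·(-4) + 7·7 + 1·1 = 66
λ ≈ -601/66 = -9.1061

-9.1061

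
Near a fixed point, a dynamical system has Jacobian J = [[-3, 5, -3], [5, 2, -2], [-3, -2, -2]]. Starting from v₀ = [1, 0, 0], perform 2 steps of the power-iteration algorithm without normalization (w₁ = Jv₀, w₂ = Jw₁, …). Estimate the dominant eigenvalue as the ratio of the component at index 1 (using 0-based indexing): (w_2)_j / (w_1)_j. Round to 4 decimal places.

0.2000

w1 = Jv₀ = (-3, 5, -3)
w2 = Jw1 = (43, 1, 5)
Ratio at component: 1 / 5 = 0.2000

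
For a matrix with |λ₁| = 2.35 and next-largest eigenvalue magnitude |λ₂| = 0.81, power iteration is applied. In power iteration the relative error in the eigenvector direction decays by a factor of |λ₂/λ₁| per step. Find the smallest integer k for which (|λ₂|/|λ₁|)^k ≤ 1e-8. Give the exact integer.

|λ₂/λ₁| = 0.81/2.35 = 0.34468
Need k ≥ ln(1e-8) / ln(0.34468) = -18.4207 / -1.0651 ≈ 17.294
Smallest integer k satisfying the bound: 18

18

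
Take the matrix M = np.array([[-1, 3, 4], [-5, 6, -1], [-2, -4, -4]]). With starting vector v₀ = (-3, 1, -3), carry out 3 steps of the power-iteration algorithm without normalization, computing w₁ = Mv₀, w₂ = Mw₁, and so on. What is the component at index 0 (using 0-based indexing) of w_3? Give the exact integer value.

-214

w1 = Mv₀ = (-6, 24, 14)
w2 = Mw1 = (134, 160, -140)
w3 = Mw2 = (-214, 430, -348)
The requested component of w3 is -214.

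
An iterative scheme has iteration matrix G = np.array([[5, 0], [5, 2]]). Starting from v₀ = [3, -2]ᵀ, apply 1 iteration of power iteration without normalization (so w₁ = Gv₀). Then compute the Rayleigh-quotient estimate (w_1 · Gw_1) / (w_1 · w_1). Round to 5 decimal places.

w1 = Gv₀ = (15, 11)
Gw1 = (75, 97)
w1·Gw1 = 15·75 + 11·97 = 2192; w1·w1 = 15·15 + 11·11 = 346
λ ≈ 2192/346 = 6.33526

λ ≈ 6.33526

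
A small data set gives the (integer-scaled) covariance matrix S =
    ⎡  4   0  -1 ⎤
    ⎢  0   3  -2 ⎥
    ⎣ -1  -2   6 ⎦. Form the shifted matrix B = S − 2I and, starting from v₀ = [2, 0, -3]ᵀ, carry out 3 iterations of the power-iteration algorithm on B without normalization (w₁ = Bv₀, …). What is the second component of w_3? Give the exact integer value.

B = S − 2I has rows (2, 0, -1); (0, 1, -2); (-1, -2, 4)
w1 = Bv₀ = (2·2 + 0·0 + (-1)·(-3); 0·2 + 1·0 + (-2)·(-3); (-1)·2 + (-2)·0 + 4·(-3)) = (7, 6, -14)
w2 = Bw1 = (2·7 + 0·6 + (-1)·(-14); 0·7 + 1·6 + (-2)·(-14); (-1)·7 + (-2)·6 + 4·(-14)) = (28, 34, -75)
w3 = Bw2 = (131, 184, -396)
Requested component of w3: 184

184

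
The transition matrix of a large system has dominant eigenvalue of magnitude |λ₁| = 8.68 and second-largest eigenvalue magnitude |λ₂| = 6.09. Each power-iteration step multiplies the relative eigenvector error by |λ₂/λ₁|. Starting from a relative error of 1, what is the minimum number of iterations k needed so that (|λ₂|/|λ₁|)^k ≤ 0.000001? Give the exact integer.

|λ₂/λ₁| = 6.09/8.68 = 0.70161
Need k ≥ ln(0.000001) / ln(0.70161) = -13.8155 / -0.3544 ≈ 38.986
Smallest integer k satisfying the bound: 39

39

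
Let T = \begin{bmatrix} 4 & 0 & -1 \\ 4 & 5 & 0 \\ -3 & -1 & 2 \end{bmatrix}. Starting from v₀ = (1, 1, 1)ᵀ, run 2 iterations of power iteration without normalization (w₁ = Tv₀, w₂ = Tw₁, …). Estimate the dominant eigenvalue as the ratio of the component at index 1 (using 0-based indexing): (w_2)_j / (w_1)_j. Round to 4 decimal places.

λ ≈ 6.3333

w1 = Tv₀ = (3, 9, -2)
w2 = Tw1 = (14, 57, -22)
Ratio at component: 57 / 9 = 6.3333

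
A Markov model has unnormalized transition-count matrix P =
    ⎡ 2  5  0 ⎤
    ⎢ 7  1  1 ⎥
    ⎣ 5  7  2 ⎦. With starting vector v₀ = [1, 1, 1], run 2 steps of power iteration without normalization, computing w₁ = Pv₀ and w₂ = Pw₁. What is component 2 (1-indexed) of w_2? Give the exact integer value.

w1 = Pv₀ = (2·1 + 5·1 + 0·1; 7·1 + 1·1 + 1·1; 5·1 + 7·1 + 2·1) = (7, 9, 14)
w2 = Pw1 = (2·7 + 5·9 + 0·14; 7·7 + 1·9 + 1·14; 5·7 + 7·9 + 2·14) = (59, 72, 126)
The requested component of w2 is 72.

72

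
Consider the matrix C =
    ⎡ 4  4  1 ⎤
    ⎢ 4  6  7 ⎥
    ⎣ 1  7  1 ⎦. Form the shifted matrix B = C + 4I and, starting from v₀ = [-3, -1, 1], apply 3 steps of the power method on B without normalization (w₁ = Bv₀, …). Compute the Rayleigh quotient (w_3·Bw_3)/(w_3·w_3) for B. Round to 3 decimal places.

B = C + 4I has rows (8, 4, 1); (4, 10, 7); (1, 7, 5)
w1 = Bv₀ = (-27, -15, -5)
w2 = Bw1 = (-281, -293, -157)
w3 = Bw2 = (-3577, -5153, -3117)
Bw3 = (-52345, -87657, -55233)
w3·Bw3 = 811095847; w3·w3 = 49064027; μ ≈ 811095847/49064027 = 16.531

μ ≈ 16.531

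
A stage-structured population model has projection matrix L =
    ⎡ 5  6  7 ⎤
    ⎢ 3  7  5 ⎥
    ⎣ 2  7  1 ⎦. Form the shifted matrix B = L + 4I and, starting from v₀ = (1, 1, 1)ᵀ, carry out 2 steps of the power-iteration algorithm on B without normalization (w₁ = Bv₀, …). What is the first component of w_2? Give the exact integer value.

B = L + 4I has rows (9, 6, 7); (3, 11, 5); (2, 7, 5)
w1 = Bv₀ = (22, 19, 14)
w2 = Bw1 = (410, 345, 247)
Requested component of w2: 410

410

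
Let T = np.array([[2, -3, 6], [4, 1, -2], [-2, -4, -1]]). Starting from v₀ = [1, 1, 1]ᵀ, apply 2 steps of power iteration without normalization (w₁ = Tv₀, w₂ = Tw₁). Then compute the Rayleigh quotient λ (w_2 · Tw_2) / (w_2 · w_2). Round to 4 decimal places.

2.6806

w1 = Tv₀ = (2·1 + (-3)·1 + 6·1; 4·1 + 1·1 + (-2)·1; (-2)·1 + (-4)·1 + (-1)·1) = (5, 3, -7)
w2 = Tw1 = (2·5 + (-3)·3 + 6·(-7); 4·5 + 1·3 + (-2)·(-7); (-2)·5 + (-4)·3 + (-1)·(-7)) = (-41, 37, -15)
Tw2 = (-283, -97, -51)
w2·Tw2 = (-41)·(-283) + 37·(-97) + (-15)·(-51) = 8779; w2·w2 = (-41)·(-41) + 37·37 + (-15)·(-15) = 3275
λ ≈ 8779/3275 = 2.6806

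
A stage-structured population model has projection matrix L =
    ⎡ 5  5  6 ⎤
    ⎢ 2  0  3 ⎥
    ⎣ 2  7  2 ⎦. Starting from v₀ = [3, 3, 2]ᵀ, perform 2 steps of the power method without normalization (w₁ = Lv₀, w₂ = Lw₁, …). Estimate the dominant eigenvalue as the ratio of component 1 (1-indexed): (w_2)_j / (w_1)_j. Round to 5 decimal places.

w1 = Lv₀ = (5·3 + 5·3 + 6·2; 2·3 + 0·3 + 3·2; 2·3 + 7·3 + 2·2) = (42, 12, 31)
w2 = Lw1 = (5·42 + 5·12 + 6·31; 2·42 + 0·12 + 3·31; 2·42 + 7·12 + 2·31) = (456, 177, 230)
Ratio at component: 456 / 42 = 10.85714

λ ≈ 10.85714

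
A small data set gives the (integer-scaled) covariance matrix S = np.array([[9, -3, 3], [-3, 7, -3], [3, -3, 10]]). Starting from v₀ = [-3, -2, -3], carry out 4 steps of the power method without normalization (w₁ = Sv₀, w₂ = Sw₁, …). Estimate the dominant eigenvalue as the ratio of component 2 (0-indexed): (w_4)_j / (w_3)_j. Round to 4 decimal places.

λ ≈ 14.5800

w1 = Sv₀ = (9·(-3) + (-3)·(-2) + 3·(-3); (-3)·(-3) + 7·(-2) + (-3)·(-3); 3·(-3) + (-3)·(-2) + 10·(-3)) = (-30, 4, -33)
w2 = Sw1 = (9·(-30) + (-3)·4 + 3·(-33); (-3)·(-30) + 7·4 + (-3)·(-33); 3·(-30) + (-3)·4 + 10·(-33)) = (-381, 217, -432)
w3 = Sw2 = (-5376, 3958, -6114)
w4 = Sw3 = (-78600, 62176, -89142)
Ratio at component: -89142 / -6114 = 14.5800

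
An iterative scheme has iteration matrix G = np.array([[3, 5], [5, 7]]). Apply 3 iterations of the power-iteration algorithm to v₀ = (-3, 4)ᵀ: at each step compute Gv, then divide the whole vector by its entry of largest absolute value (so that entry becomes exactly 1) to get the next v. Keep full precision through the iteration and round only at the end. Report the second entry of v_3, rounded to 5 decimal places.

Gv0 = (11.000000, 13.000000); divide by 13.000000 → v1 = (0.846154, 1.000000)
Gv1 = (7.538462, 11.230769); divide by 11.230769 → v2 = (0.671233, 1.000000)
Gv2 = (7.013699, 10.356164); divide by 10.356164 → v3 = (0.677249, 1.000000)
Requested entry of v3: 1512/1512 = 1.00000

1.00000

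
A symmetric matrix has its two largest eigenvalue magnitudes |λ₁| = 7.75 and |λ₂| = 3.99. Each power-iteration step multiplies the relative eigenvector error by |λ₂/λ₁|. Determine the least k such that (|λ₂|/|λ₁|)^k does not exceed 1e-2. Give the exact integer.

|λ₂/λ₁| = 3.99/7.75 = 0.51484
Need k ≥ ln(1e-2) / ln(0.51484) = -4.6052 / -0.6639 ≈ 6.937
Smallest integer k satisfying the bound: 7

7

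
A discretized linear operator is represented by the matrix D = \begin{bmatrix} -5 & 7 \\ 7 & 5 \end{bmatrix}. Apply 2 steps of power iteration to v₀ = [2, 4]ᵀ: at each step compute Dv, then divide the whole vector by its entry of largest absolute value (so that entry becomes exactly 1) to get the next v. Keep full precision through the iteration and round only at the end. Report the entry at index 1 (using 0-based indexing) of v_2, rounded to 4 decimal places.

Dv0 = (18.00000, 34.00000); divide by 34.00000 → v1 = (0.52941, 1.00000)
Dv1 = (4.35294, 8.70588); divide by 8.70588 → v2 = (0.50000, 1.00000)
Requested entry of v2: 296/296 = 1.0000

1.0000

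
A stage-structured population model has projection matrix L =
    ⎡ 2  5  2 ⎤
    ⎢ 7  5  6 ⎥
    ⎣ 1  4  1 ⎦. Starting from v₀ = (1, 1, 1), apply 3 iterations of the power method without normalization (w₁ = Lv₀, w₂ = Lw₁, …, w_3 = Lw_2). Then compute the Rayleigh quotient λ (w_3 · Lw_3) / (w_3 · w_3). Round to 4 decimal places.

11.7332

w1 = Lv₀ = (2·1 + 5·1 + 2·1; 7·1 + 5·1 + 6·1; 1·1 + 4·1 + 1·1) = (9, 18, 6)
w2 = Lw1 = (2·9 + 5·18 + 2·6; 7·9 + 5·18 + 6·6; 1·9 + 4·18 + 1·6) = (120, 189, 87)
w3 = Lw2 = (1359, 2307, 963)
Lw3 = (16179, 26826, 11550)
w3·Lw3 = 1359·16179 + 2307·26826 + 963·11550 = 94997493; w3·w3 = 1359·1359 + 2307·2307 + 963·963 = 8096499
λ ≈ 94997493/8096499 = 11.7332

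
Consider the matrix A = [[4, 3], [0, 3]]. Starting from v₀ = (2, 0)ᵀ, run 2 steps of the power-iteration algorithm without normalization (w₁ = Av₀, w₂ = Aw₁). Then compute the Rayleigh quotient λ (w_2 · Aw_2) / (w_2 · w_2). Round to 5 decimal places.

w1 = Av₀ = (4·2 + 3·0; 0·2 + 3·0) = (8, 0)
w2 = Aw1 = (4·8 + 3·0; 0·8 + 3·0) = (32, 0)
Aw2 = (128, 0)
w2·Aw2 = 32·128 + 0·0 = 4096; w2·w2 = 32·32 + 0·0 = 1024
λ ≈ 4096/1024 = 4.00000

4.00000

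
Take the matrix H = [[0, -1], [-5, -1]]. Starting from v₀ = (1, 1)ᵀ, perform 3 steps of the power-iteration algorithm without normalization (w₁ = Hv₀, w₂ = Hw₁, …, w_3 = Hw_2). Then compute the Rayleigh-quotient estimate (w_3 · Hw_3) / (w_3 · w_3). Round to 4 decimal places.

-2.4345

w1 = Hv₀ = (0·1 + (-1)·1; (-5)·1 + (-1)·1) = (-1, -6)
w2 = Hw1 = (0·(-1) + (-1)·(-6); (-5)·(-1) + (-1)·(-6)) = (6, 11)
w3 = Hw2 = (-11, -41)
Hw3 = (41, 96)
w3·Hw3 = (-11)·41 + (-41)·96 = -4387; w3·w3 = (-11)·(-11) + (-41)·(-41) = 1802
λ ≈ -4387/1802 = -2.4345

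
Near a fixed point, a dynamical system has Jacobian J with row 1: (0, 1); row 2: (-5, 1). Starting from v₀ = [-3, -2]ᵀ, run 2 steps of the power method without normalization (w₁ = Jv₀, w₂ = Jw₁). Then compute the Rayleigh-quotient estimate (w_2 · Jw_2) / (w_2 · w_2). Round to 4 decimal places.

w1 = Jv₀ = (-2, 13)
w2 = Jw1 = (13, 23)
Jw2 = (23, -42)
w2·Jw2 = 13·23 + 23·(-42) = -667; w2·w2 = 13·13 + 23·23 = 698
λ ≈ -667/698 = -0.9556

-0.9556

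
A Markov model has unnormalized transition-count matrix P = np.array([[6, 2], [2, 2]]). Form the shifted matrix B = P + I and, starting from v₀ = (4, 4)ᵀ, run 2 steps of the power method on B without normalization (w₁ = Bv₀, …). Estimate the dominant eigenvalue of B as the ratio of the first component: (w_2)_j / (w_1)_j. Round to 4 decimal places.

B = P + I has rows (7, 2); (2, 3)
w1 = Bv₀ = (36, 20)
w2 = Bw1 = (292, 132)
Ratio: 292/36 = 8.1111

μ ≈ 8.1111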